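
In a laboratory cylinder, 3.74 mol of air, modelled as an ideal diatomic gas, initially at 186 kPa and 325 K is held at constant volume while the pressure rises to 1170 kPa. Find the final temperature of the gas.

2040 K

V₁ = nRT₁/P₁ = 3.74×8.314×325/186 = 54.3 L.
Isochoric: V stays 54.3 L; P/T = const ⇒ T₂ = 2040 K, P₂ = 1170 kPa.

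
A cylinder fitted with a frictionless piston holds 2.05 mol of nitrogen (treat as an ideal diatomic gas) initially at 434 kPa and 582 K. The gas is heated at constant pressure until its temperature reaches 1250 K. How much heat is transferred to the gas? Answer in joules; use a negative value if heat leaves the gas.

V₁ = nRT₁/P₁ = 2.05×8.314×582/434 = 22.9 L.
Isobaric: P stays 434 kPa; V/T = const ⇒ T₂ = 1250 K, V₂ = 49.1 L.
W = PΔV = 434×(49.1−22.9) kPa·L = 11400 J.
ΔU = nCvΔT = 2.05×20.8×(1250−582) = 28500 J.
Q = ΔU + W = nCpΔT = 39800 J.

39800 J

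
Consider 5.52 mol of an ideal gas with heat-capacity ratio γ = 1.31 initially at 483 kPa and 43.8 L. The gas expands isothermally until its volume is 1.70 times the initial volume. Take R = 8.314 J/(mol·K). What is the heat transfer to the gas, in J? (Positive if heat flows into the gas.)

11200 J

T₁ = P₁V₁/(nR) = 483×43.8/(5.52×8.314) = 461 K.
Isothermal: T stays 461 K; PV = const ⇒ V₂ = 74.5 L, P₂ = 284 kPa.
ΔU = 0 (ideal gas, T constant).
W = nRT ln(V₂/V₁) = 5.52×8.314×461×ln(1.70) = 11200 J.
Q = ΔU + W = 11200 J.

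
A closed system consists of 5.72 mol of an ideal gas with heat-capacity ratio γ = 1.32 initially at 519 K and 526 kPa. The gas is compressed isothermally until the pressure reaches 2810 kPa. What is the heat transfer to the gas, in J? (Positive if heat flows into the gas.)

V₁ = nRT₁/P₁ = 5.72×8.314×519/526 = 46.9 L.
Isothermal: T stays 519 K; PV = const ⇒ V₂ = 8.78 L, P₂ = 2810 kPa.
ΔU = 0 (ideal gas, T constant).
W = nRT ln(V₂/V₁) = 5.72×8.314×519×ln(0.187) = -41400 J.
Q = ΔU + W = -41400 J.

-41400 J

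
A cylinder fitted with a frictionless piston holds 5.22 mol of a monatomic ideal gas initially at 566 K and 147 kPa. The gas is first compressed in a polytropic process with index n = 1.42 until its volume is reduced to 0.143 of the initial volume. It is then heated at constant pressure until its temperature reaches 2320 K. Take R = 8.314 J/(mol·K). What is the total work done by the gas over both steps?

-28800 J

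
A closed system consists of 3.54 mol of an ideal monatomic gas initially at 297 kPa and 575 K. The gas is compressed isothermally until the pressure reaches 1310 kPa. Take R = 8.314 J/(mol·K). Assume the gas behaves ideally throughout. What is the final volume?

12.9 L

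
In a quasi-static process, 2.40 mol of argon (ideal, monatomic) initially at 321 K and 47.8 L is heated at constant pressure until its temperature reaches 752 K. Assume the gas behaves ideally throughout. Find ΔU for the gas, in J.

P₁ = nRT₁/V₁ = 2.40×8.314×321/47.8 = 134 kPa.
Isobaric: P stays 134 kPa; V/T = const ⇒ T₂ = 752 K, V₂ = 112 L.
For an ideal gas ΔU = nCvΔT with Cv = (3/2)R = 12.5 J/(mol·K).
ΔU = 2.40×12.5×(752−321) = 12900 J.

12900 J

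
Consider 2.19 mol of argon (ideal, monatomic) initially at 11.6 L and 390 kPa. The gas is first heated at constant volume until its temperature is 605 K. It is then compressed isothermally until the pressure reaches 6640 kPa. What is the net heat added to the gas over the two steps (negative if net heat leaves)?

T₁ = P₁V₁/(nR) = 390×11.6/(2.19×8.314) = 248 K.
Step 1 — Isochoric: V stays 11.6 L; P/T = const ⇒ T₂ = 605 K, P₂ = 950 kPa.
W = 0 (no volume change).
ΔU = nCvΔT = 2.19×12.5×(605−248) = 9740 J.
Q = ΔU = 9740 J.
State after step 1: P = 950 kPa, V = 11.6 L, T = 605 K.
Step 2 — Isothermal: T stays 605 K; PV = const ⇒ V₂ = 1.66 L, P₂ = 6640 kPa.
ΔU = 0 (ideal gas, T constant).
W = nRT ln(V₂/V₁) = 2.19×8.314×605×ln(0.143) = -21400 J.
Q = ΔU + W = -21400 J.
Net over both steps: W = -21400 J, Q = -11700 J, ΔU = 9740 J.

-11700 J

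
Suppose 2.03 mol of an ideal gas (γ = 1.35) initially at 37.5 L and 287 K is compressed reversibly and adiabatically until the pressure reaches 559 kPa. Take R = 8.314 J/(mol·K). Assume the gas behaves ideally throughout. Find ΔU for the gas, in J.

P₁ = nRT₁/V₁ = 2.03×8.314×287/37.5 = 129 kPa.
Adiabatic: T₂/T₁ = (P₂/P₁)^((γ−1)/γ) ⇒ T₂ = 287×(4.33)^0.259 = 420 K; V₂ = 12.7 L.
For an ideal gas ΔU = nCvΔT with Cv = R/(γ−1) = 23.8 J/(mol·K).
ΔU = 2.03×23.8×(420−287) = 6390 J.

6390 J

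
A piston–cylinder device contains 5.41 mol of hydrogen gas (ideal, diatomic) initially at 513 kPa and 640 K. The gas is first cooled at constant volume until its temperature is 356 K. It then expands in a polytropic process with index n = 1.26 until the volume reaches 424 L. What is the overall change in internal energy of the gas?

-48300 J

V₁ = nRT₁/P₁ = 5.41×8.314×640/513 = 56.1 L.
Step 1 — Isochoric: V stays 56.1 L; P/T = const ⇒ T₂ = 356 K, P₂ = 285 kPa.
W = 0 (no volume change).
ΔU = nCvΔT = 5.41×20.8×(356−640) = -31900 J.
Q = ΔU = -31900 J.
State after step 1: P = 285 kPa, V = 56.1 L, T = 356 K.
Step 2 — Polytropic n=1.26: T₂ = T₁(V₁/V₂)^(n−1) = 356×(0.132)^0.26 = 210 K; P₂ = P₁(V₁/V₂)^n = 22.3 kPa.
W = (P₁V₁−P₂V₂)/(n−1) = (285×56.1−22.3×424)/0.26 = 25200 J.
ΔU = nCvΔT = 5.41×20.8×(210−356) = -16400 J.
Q = ΔU + W = 8810 J.
Net over both steps: W = 25200 J, Q = -23100 J, ΔU = -48300 J.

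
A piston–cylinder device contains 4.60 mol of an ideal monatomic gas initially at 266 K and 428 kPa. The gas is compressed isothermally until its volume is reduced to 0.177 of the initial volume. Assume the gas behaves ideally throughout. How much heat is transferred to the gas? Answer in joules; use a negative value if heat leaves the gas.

V₁ = nRT₁/P₁ = 4.60×8.314×266/428 = 23.8 L.
Isothermal: T stays 266 K; PV = const ⇒ V₂ = 4.21 L, P₂ = 2420 kPa.
ΔU = 0 (ideal gas, T constant).
W = nRT ln(V₂/V₁) = 4.60×8.314×266×ln(0.177) = -17600 J.
Q = ΔU + W = -17600 J.

-17600 J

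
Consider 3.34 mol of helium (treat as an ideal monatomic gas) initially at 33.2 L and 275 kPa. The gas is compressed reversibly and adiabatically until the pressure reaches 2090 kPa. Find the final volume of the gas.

T₁ = P₁V₁/(nR) = 275×33.2/(3.34×8.314) = 329 K.
Adiabatic: T₂/T₁ = (P₂/P₁)^((γ−1)/γ) ⇒ T₂ = 329×(7.60)^0.400 = 740 K; V₂ = 9.83 L.

9.83 L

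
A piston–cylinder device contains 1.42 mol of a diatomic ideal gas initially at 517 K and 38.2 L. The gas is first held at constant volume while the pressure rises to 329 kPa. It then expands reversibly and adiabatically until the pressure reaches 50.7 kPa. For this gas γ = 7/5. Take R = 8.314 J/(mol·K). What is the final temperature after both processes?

P₁ = nRT₁/V₁ = 1.42×8.314×517/38.2 = 160 kPa.
Step 1 — Isochoric: V stays 38.2 L; P/T = const ⇒ T₂ = 1060 K, P₂ = 329 kPa.
W = 0 (no volume change).
ΔU = nCvΔT = 1.42×20.8×(1060−517) = 16200 J.
Q = ΔU = 16200 J.
State after step 1: P = 329 kPa, V = 38.2 L, T = 1060 K.
Step 2 — Adiabatic: T₂/T₁ = (P₂/P₁)^((γ−1)/γ) ⇒ T₂ = 1060×(0.154)^0.286 = 624 K; V₂ = 145 L.
ΔU = nCvΔT = 1.42×20.8×(624−1060) = -13000 J.
Q = 0 for an adiabatic process, so W = −ΔU = 13000 J.
Net over both steps: W = 13000 J, Q = 16200 J, ΔU = 3150 J.

624 K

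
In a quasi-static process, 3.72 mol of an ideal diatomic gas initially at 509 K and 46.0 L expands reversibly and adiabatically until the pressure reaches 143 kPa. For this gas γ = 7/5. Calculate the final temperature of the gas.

P₁ = nRT₁/V₁ = 3.72×8.314×509/46.0 = 342 kPa.
Adiabatic: T₂/T₁ = (P₂/P₁)^((γ−1)/γ) ⇒ T₂ = 509×(0.418)^0.286 = 397 K; V₂ = 85.8 L.

397 K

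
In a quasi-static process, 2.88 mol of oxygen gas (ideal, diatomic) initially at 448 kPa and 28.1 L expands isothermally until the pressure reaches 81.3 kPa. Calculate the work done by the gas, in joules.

T₁ = P₁V₁/(nR) = 448×28.1/(2.88×8.314) = 526 K.
Isothermal: T stays 526 K; PV = const ⇒ V₂ = 155 L, P₂ = 81.3 kPa.
W = nRT ln(V₂/V₁) = 2.88×8.314×526×ln(5.51) = 21500 J.

21500 J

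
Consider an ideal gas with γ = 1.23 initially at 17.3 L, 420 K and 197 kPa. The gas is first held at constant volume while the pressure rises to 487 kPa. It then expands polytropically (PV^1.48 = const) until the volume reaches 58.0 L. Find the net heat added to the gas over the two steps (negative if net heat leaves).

n = P₁V₁/(RT₁) = 197×17.3/(8.314×420) = 0.976 mol.
Step 1 — Isochoric: V stays 17.3 L; P/T = const ⇒ T₂ = 1040 K, P₂ = 487 kPa.
W = 0 (no volume change).
ΔU = nCvΔT = 0.976×36.1×(1040−420) = 21800 J.
Q = ΔU = 21800 J.
State after step 1: P = 487 kPa, V = 17.3 L, T = 1040 K.
Step 2 — Polytropic n=1.48: T₂ = T₁(V₁/V₂)^(n−1) = 1040×(0.298)^0.48 = 581 K; P₂ = P₁(V₁/V₂)^n = 81.3 kPa.
W = (P₁V₁−P₂V₂)/(n−1) = (487×17.3−81.3×58.0)/0.48 = 7730 J.
ΔU = nCvΔT = 0.976×36.1×(581−1040) = -16100 J.
Q = ΔU + W = -8400 J.
Net over both steps: W = 7730 J, Q = 13400 J, ΔU = 5680 J.

13400 J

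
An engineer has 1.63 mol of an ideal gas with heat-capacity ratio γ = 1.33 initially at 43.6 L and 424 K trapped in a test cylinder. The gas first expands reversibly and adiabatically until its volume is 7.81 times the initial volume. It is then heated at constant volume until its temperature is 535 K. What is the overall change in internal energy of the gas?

4560 J

P₁ = nRT₁/V₁ = 1.63×8.314×424/43.6 = 132 kPa.
Step 1 — Adiabatic: TV^(γ−1) = const ⇒ T₂ = 424×(0.128)^0.330 = 215 K; PV^γ = const ⇒ P₂ = 8.56 kPa.
ΔU = nCvΔT = 1.63×25.2×(215−424) = -8580 J.
Q = 0 for an adiabatic process, so W = −ΔU = 8580 J.
State after step 1: P = 8.56 kPa, V = 341 L, T = 215 K.
Step 2 — Isochoric: V stays 341 L; P/T = const ⇒ T₂ = 535 K, P₂ = 21.3 kPa.
W = 0 (no volume change).
ΔU = nCvΔT = 1.63×25.2×(535−215) = 13100 J.
Q = ΔU = 13100 J.
Net over both steps: W = 8580 J, Q = 13100 J, ΔU = 4560 J.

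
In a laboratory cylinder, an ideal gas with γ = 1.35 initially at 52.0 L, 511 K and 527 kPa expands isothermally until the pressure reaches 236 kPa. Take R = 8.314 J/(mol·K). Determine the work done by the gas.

n = P₁V₁/(RT₁) = 527×52.0/(8.314×511) = 6.45 mol.
Isothermal: T stays 511 K; PV = const ⇒ V₂ = 116 L, P₂ = 236 kPa.
W = nRT ln(V₂/V₁) = 6.45×8.314×511×ln(2.23) = 22000 J.

22000 J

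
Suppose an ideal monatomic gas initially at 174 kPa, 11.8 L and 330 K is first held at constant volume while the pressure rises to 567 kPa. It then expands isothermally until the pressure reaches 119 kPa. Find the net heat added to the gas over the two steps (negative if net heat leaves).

n = P₁V₁/(RT₁) = 174×11.8/(8.314×330) = 0.748 mol.
Step 1 — Isochoric: V stays 11.8 L; P/T = const ⇒ T₂ = 1080 K, P₂ = 567 kPa.
W = 0 (no volume change).
ΔU = nCvΔT = 0.748×12.5×(1080−330) = 6960 J.
Q = ΔU = 6960 J.
State after step 1: P = 567 kPa, V = 11.8 L, T = 1080 K.
Step 2 — Isothermal: T stays 1080 K; PV = const ⇒ V₂ = 56.2 L, P₂ = 119 kPa.
ΔU = 0 (ideal gas, T constant).
W = nRT ln(V₂/V₁) = 0.748×8.314×1080×ln(4.76) = 10400 J.
Q = ΔU + W = 10400 J.
Net over both steps: W = 10400 J, Q = 17400 J, ΔU = 6960 J.

17400 J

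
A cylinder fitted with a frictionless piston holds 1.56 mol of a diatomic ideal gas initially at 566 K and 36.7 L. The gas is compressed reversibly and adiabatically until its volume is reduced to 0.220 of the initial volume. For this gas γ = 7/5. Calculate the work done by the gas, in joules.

-15300 J

P₁ = nRT₁/V₁ = 1.56×8.314×566/36.7 = 200 kPa.
Adiabatic: TV^(γ−1) = const ⇒ T₂ = 566×(4.55)^0.400 = 1040 K; PV^γ = const ⇒ P₂ = 1670 kPa.
ΔU = nCvΔT = 1.56×20.8×(1040−566) = 15300 J.
Q = 0 for an adiabatic process, so W = −ΔU = -15300 J.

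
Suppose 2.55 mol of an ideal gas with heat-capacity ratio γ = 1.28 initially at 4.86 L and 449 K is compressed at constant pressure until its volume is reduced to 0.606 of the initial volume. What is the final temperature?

272 K

P₁ = nRT₁/V₁ = 2.55×8.314×449/4.86 = 1960 kPa.
Isobaric: P stays 1960 kPa; V/T = const ⇒ T₂ = 272 K, V₂ = 2.95 L.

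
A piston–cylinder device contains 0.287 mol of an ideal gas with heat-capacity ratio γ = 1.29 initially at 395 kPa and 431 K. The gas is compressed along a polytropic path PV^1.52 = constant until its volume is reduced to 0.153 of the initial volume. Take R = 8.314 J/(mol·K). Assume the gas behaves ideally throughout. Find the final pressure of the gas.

V₁ = nRT₁/P₁ = 0.287×8.314×431/395 = 2.60 L.
Polytropic n=1.52: T₂ = T₁(V₁/V₂)^(n−1) = 431×(6.54)^0.52 = 1140 K; P₂ = P₁(V₁/V₂)^n = 6850 kPa.

6850 kPa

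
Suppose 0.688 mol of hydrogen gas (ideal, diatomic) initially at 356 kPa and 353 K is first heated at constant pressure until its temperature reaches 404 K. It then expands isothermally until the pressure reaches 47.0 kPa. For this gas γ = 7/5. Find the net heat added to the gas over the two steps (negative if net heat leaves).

5700 J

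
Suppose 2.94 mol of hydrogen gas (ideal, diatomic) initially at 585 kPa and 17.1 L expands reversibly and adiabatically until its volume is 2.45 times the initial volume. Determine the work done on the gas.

T₁ = P₁V₁/(nR) = 585×17.1/(2.94×8.314) = 409 K.
Adiabatic: TV^(γ−1) = const ⇒ T₂ = 409×(0.408)^0.400 = 286 K; PV^γ = const ⇒ P₂ = 167 kPa.
ΔU = nCvΔT = 2.94×20.8×(286−409) = -7530 J.
Q = 0 for an adiabatic process, so W = −ΔU = 7530 J.
Work done on the gas = −W_by = -7530 J.

-7530 J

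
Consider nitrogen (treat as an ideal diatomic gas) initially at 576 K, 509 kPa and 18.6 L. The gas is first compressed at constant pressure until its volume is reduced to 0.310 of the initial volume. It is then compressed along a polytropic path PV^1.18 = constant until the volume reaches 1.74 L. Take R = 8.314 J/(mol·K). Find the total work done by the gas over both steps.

n = P₁V₁/(RT₁) = 509×18.6/(8.314×576) = 1.98 mol.
Step 1 — Isobaric: P stays 509 kPa; V/T = const ⇒ T₂ = 179 K, V₂ = 5.77 L.
W = PΔV = 509×(5.77−18.6) kPa·L = -6530 J.
ΔU = nCvΔT = 1.98×20.8×(179−576) = -16300 J.
Q = ΔU + W = nCpΔT = -22900 J.
State after step 1: P = 509 kPa, V = 5.77 L, T = 179 K.
Step 2 — Polytropic n=1.18: T₂ = T₁(V₁/V₂)^(n−1) = 179×(3.31)^0.18 = 222 K; P₂ = P₁(V₁/V₂)^n = 2090 kPa.
W = (P₁V₁−P₂V₂)/(n−1) = (509×5.77−2090×1.74)/0.18 = -3920 J.
ΔU = nCvΔT = 1.98×20.8×(222−179) = 1770 J.
Q = ΔU + W = -2160 J.
Net over both steps: W = -10500 J, Q = -25000 J, ΔU = -14600 J.

-10500 J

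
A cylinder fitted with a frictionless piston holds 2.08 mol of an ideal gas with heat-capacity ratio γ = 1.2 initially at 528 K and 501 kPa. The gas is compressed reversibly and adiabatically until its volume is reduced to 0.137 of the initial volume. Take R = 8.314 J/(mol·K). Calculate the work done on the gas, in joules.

22300 J

V₁ = nRT₁/P₁ = 2.08×8.314×528/501 = 18.2 L.
Adiabatic: TV^(γ−1) = const ⇒ T₂ = 528×(7.30)^0.200 = 786 K; PV^γ = const ⇒ P₂ = 5440 kPa.
ΔU = nCvΔT = 2.08×41.6×(786−528) = 22300 J.
Q = 0 for an adiabatic process, so W = −ΔU = -22300 J.
Work done on the gas = −W_by = 22300 J.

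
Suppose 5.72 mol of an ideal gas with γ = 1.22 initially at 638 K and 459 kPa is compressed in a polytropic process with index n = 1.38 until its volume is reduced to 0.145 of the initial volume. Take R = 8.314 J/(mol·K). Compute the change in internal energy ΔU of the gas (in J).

V₁ = nRT₁/P₁ = 5.72×8.314×638/459 = 66.1 L.
Polytropic n=1.38: T₂ = T₁(V₁/V₂)^(n−1) = 638×(6.90)^0.38 = 1330 K; P₂ = P₁(V₁/V₂)^n = 6590 kPa.
For an ideal gas ΔU = nCvΔT with Cv = R/(γ−1) = 37.8 J/(mol·K).
ΔU = 5.72×37.8×(1330−638) = 149000 J.

149000 J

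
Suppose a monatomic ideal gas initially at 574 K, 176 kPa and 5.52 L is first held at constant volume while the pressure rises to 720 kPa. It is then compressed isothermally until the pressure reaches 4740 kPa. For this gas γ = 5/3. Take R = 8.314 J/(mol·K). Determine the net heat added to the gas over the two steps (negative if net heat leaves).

-2990 J

n = P₁V₁/(RT₁) = 176×5.52/(8.314×574) = 0.204 mol.
Step 1 — Isochoric: V stays 5.52 L; P/T = const ⇒ T₂ = 2350 K, P₂ = 720 kPa.
W = 0 (no volume change).
ΔU = nCvΔT = 0.204×12.5×(2350−574) = 4500 J.
Q = ΔU = 4500 J.
State after step 1: P = 720 kPa, V = 5.52 L, T = 2350 K.
Step 2 — Isothermal: T stays 2350 K; PV = const ⇒ V₂ = 0.838 L, P₂ = 4740 kPa.
ΔU = 0 (ideal gas, T constant).
W = nRT ln(V₂/V₁) = 0.204×8.314×2350×ln(0.152) = -7490 J.
Q = ΔU + W = -7490 J.
Net over both steps: W = -7490 J, Q = -2990 J, ΔU = 4500 J.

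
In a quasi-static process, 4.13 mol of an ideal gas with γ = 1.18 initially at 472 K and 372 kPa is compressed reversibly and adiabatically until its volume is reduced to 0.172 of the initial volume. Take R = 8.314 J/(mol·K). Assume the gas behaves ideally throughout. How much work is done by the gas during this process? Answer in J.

V₁ = nRT₁/P₁ = 4.13×8.314×472/372 = 43.6 L.
Adiabatic: TV^(γ−1) = const ⇒ T₂ = 472×(5.81)^0.180 = 648 K; PV^γ = const ⇒ P₂ = 2970 kPa.
ΔU = nCvΔT = 4.13×46.2×(648−472) = 33600 J.
Q = 0 for an adiabatic process, so W = −ΔU = -33600 J.

-33600 J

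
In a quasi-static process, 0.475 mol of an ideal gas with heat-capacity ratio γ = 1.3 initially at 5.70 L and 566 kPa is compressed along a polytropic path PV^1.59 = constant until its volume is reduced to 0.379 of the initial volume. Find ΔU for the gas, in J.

T₁ = P₁V₁/(nR) = 566×5.70/(0.475×8.314) = 817 K.
Polytropic n=1.59: T₂ = T₁(V₁/V₂)^(n−1) = 817×(2.64)^0.59 = 1450 K; P₂ = P₁(V₁/V₂)^n = 2650 kPa.
For an ideal gas ΔU = nCvΔT with Cv = R/(γ−1) = 27.7 J/(mol·K).
ΔU = 0.475×27.7×(1450−817) = 8310 J.

8310 J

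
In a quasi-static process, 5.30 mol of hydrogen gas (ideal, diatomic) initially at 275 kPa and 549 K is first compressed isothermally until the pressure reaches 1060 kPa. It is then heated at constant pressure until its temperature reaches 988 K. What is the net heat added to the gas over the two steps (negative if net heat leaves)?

35100 J

V₁ = nRT₁/P₁ = 5.30×8.314×549/275 = 88.0 L.
Step 1 — Isothermal: T stays 549 K; PV = const ⇒ V₂ = 22.8 L, P₂ = 1060 kPa.
ΔU = 0 (ideal gas, T constant).
W = nRT ln(V₂/V₁) = 5.30×8.314×549×ln(0.259) = -32600 J.
Q = ΔU + W = -32600 J.
State after step 1: P = 1060 kPa, V = 22.8 L, T = 549 K.
Step 2 — Isobaric: P stays 1060 kPa; V/T = const ⇒ T₂ = 988 K, V₂ = 41.1 L.
W = PΔV = 1060×(41.1−22.8) kPa·L = 19300 J.
ΔU = nCvΔT = 5.30×20.8×(988−549) = 48400 J.
Q = ΔU + W = nCpΔT = 67700 J.
Net over both steps: W = -13300 J, Q = 35100 J, ΔU = 48400 J.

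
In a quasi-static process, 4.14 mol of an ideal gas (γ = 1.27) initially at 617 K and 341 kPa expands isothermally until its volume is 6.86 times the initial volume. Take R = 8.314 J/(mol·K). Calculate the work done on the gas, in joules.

V₁ = nRT₁/P₁ = 4.14×8.314×617/341 = 62.3 L.
Isothermal: T stays 617 K; PV = const ⇒ V₂ = 427 L, P₂ = 49.7 kPa.
W = nRT ln(V₂/V₁) = 4.14×8.314×617×ln(6.86) = 40900 J.
Work done on the gas = −W_by = -40900 J.

-40900 J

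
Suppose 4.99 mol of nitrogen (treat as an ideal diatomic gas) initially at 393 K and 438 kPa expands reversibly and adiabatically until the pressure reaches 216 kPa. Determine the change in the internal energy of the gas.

-7450 J

V₁ = nRT₁/P₁ = 4.99×8.314×393/438 = 37.2 L.
Adiabatic: T₂/T₁ = (P₂/P₁)^((γ−1)/γ) ⇒ T₂ = 393×(0.493)^0.286 = 321 K; V₂ = 61.7 L.
For an ideal gas ΔU = nCvΔT with Cv = (5/2)R = 20.8 J/(mol·K).
ΔU = 4.99×20.8×(321−393) = -7450 J.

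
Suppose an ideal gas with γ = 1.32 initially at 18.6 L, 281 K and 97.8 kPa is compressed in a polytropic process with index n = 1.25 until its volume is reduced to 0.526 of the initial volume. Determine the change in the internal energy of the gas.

990 J

n = P₁V₁/(RT₁) = 97.8×18.6/(8.314×281) = 0.779 mol.
Polytropic n=1.25: T₂ = T₁(V₁/V₂)^(n−1) = 281×(1.90)^0.25 = 330 K; P₂ = P₁(V₁/V₂)^n = 218 kPa.
For an ideal gas ΔU = nCvΔT with Cv = R/(γ−1) = 26.0 J/(mol·K).
ΔU = 0.779×26.0×(330−281) = 990 J.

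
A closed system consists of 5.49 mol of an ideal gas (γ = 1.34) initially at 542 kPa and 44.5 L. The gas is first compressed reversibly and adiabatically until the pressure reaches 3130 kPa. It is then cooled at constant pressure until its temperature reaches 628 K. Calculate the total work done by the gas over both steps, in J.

T₁ = P₁V₁/(nR) = 542×44.5/(5.49×8.314) = 528 K.
Step 1 — Adiabatic: T₂/T₁ = (P₂/P₁)^((γ−1)/γ) ⇒ T₂ = 528×(5.77)^0.254 = 825 K; V₂ = 12.0 L.
ΔU = nCvΔT = 5.49×24.5×(825−528) = 39800 J.
Q = 0 for an adiabatic process, so W = −ΔU = -39800 J.
State after step 1: P = 3130 kPa, V = 12.0 L, T = 825 K.
Step 2 — Isobaric: P stays 3130 kPa; V/T = const ⇒ T₂ = 628 K, V₂ = 9.16 L.
W = PΔV = 3130×(9.16−12.0) kPa·L = -8970 J.
ΔU = nCvΔT = 5.49×24.5×(628−825) = -26400 J.
Q = ΔU + W = nCpΔT = -35400 J.
Net over both steps: W = -48700 J, Q = -35400 J, ΔU = 13400 J.

-48700 J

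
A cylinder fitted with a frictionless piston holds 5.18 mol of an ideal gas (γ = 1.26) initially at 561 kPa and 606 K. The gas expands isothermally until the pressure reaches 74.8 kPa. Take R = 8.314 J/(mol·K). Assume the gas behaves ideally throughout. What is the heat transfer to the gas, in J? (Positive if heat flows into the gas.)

52600 J

V₁ = nRT₁/P₁ = 5.18×8.314×606/561 = 46.5 L.
Isothermal: T stays 606 K; PV = const ⇒ V₂ = 349 L, P₂ = 74.8 kPa.
ΔU = 0 (ideal gas, T constant).
W = nRT ln(V₂/V₁) = 5.18×8.314×606×ln(7.50) = 52600 J.
Q = ΔU + W = 52600 J.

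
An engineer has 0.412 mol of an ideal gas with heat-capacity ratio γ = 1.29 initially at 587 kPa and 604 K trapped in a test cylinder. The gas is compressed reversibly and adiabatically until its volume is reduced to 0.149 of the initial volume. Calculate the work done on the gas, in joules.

5260 J

V₁ = nRT₁/P₁ = 0.412×8.314×604/587 = 3.52 L.
Adiabatic: TV^(γ−1) = const ⇒ T₂ = 604×(6.71)^0.290 = 1050 K; PV^γ = const ⇒ P₂ = 6840 kPa.
ΔU = nCvΔT = 0.412×28.7×(1050−604) = 5260 J.
Q = 0 for an adiabatic process, so W = −ΔU = -5260 J.
Work done on the gas = −W_by = 5260 J.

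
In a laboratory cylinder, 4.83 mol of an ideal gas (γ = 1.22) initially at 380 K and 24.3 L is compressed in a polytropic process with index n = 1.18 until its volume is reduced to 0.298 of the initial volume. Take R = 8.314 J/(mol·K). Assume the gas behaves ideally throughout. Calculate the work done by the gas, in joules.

-20600 J

P₁ = nRT₁/V₁ = 4.83×8.314×380/24.3 = 628 kPa.
Polytropic n=1.18: T₂ = T₁(V₁/V₂)^(n−1) = 380×(3.36)^0.18 = 473 K; P₂ = P₁(V₁/V₂)^n = 2620 kPa.
W = (P₁V₁−P₂V₂)/(n−1) = (628×24.3−2620×7.24)/0.18 = -20600 J.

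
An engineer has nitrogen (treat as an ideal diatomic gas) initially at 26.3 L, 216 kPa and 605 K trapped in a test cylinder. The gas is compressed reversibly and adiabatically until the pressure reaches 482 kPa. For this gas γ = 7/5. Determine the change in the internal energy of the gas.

3660 J

n = P₁V₁/(RT₁) = 216×26.3/(8.314×605) = 1.13 mol.
Adiabatic: T₂/T₁ = (P₂/P₁)^((γ−1)/γ) ⇒ T₂ = 605×(2.23)^0.286 = 761 K; V₂ = 14.8 L.
For an ideal gas ΔU = nCvΔT with Cv = (5/2)R = 20.8 J/(mol·K).
ΔU = 1.13×20.8×(761−605) = 3660 J.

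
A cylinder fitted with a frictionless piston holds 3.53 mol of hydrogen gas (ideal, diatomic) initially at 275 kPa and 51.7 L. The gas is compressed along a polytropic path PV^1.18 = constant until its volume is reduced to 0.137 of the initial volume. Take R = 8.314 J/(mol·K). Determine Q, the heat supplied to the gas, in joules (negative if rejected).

-18700 J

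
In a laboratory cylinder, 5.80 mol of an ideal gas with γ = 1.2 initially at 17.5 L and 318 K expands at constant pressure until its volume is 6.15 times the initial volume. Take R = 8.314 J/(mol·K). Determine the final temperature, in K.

P₁ = nRT₁/V₁ = 5.80×8.314×318/17.5 = 876 kPa.
Isobaric: P stays 876 kPa; V/T = const ⇒ T₂ = 1960 K, V₂ = 108 L.

1960 K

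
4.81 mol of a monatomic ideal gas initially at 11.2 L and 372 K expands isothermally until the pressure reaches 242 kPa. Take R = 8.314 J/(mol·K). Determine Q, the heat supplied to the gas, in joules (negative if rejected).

25300 J

P₁ = nRT₁/V₁ = 4.81×8.314×372/11.2 = 1330 kPa.
Isothermal: T stays 372 K; PV = const ⇒ V₂ = 61.5 L, P₂ = 242 kPa.
ΔU = 0 (ideal gas, T constant).
W = nRT ln(V₂/V₁) = 4.81×8.314×372×ln(5.49) = 25300 J.
Q = ΔU + W = 25300 J.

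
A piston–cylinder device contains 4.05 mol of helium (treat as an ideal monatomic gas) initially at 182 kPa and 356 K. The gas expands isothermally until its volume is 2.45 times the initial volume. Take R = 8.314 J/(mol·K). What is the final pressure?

V₁ = nRT₁/P₁ = 4.05×8.314×356/182 = 65.9 L.
Isothermal: T stays 356 K; PV = const ⇒ V₂ = 161 L, P₂ = 74.3 kPa.

74.3 kPa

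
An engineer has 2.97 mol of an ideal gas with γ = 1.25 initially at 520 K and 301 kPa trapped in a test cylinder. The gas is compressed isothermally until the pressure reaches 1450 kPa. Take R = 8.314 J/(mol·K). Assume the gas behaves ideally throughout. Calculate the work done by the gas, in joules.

-20200 J

V₁ = nRT₁/P₁ = 2.97×8.314×520/301 = 42.7 L.
Isothermal: T stays 520 K; PV = const ⇒ V₂ = 8.86 L, P₂ = 1450 kPa.
W = nRT ln(V₂/V₁) = 2.97×8.314×520×ln(0.208) = -20200 J.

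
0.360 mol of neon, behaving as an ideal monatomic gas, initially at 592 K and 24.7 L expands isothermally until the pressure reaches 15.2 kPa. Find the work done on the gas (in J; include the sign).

-2750 J

P₁ = nRT₁/V₁ = 0.360×8.314×592/24.7 = 71.7 kPa.
Isothermal: T stays 592 K; PV = const ⇒ V₂ = 117 L, P₂ = 15.2 kPa.
W = nRT ln(V₂/V₁) = 0.360×8.314×592×ln(4.72) = 2750 J.
Work done on the gas = −W_by = -2750 J.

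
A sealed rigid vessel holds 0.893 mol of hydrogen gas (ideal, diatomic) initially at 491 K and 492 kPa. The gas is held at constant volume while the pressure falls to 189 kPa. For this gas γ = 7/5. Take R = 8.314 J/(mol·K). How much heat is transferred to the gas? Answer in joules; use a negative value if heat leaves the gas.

-5610 J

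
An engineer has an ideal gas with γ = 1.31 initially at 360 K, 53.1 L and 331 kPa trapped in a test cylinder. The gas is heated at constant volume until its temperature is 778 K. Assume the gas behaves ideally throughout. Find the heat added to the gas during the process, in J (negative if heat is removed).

n = P₁V₁/(RT₁) = 331×53.1/(8.314×360) = 5.87 mol.
Isochoric: V stays 53.1 L; P/T = const ⇒ T₂ = 778 K, P₂ = 715 kPa.
W = 0 (no volume change).
ΔU = nCvΔT = 5.87×26.8×(778−360) = 65800 J.
Q = ΔU = 65800 J.

65800 J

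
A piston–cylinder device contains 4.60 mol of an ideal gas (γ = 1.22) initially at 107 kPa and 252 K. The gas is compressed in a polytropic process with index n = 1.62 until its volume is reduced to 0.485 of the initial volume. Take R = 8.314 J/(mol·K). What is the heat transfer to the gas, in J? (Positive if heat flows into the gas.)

V₁ = nRT₁/P₁ = 4.60×8.314×252/107 = 90.1 L.
Polytropic n=1.62: T₂ = T₁(V₁/V₂)^(n−1) = 252×(2.06)^0.62 = 395 K; P₂ = P₁(V₁/V₂)^n = 346 kPa.
W = (P₁V₁−P₂V₂)/(n−1) = (107×90.1−346×43.7)/0.62 = -8800 J.
ΔU = nCvΔT = 4.60×37.8×(395−252) = 24800 J.
Q = ΔU + W = 16000 J.

16000 J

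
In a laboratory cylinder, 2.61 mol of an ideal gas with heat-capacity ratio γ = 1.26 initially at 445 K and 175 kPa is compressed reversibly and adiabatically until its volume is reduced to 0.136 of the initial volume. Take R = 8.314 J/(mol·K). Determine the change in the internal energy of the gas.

V₁ = nRT₁/P₁ = 2.61×8.314×445/175 = 55.2 L.
Adiabatic: TV^(γ−1) = const ⇒ T₂ = 445×(7.35)^0.260 = 748 K; PV^γ = const ⇒ P₂ = 2160 kPa.
For an ideal gas ΔU = nCvΔT with Cv = R/(γ−1) = 32.0 J/(mol·K).
ΔU = 2.61×32.0×(748−445) = 25300 J.

25300 J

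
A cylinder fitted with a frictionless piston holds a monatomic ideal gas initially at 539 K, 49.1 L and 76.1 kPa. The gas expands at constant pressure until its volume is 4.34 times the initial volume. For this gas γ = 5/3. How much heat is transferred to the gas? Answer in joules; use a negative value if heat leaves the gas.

n = P₁V₁/(RT₁) = 76.1×49.1/(8.314×539) = 0.834 mol.
Isobaric: P stays 76.1 kPa; V/T = const ⇒ T₂ = 2340 K, V₂ = 213 L.
W = PΔV = 76.1×(213−49.1) kPa·L = 12500 J.
ΔU = nCvΔT = 0.834×12.5×(2340−539) = 18700 J.
Q = ΔU + W = nCpΔT = 31200 J.

31200 J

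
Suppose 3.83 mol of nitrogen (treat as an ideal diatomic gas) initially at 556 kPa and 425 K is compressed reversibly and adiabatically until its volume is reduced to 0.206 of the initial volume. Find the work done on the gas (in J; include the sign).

29800 J

V₁ = nRT₁/P₁ = 3.83×8.314×425/556 = 24.3 L.
Adiabatic: TV^(γ−1) = const ⇒ T₂ = 425×(4.85)^0.400 = 800 K; PV^γ = const ⇒ P₂ = 5080 kPa.
ΔU = nCvΔT = 3.83×20.8×(800−425) = 29800 J.
Q = 0 for an adiabatic process, so W = −ΔU = -29800 J.
Work done on the gas = −W_by = 29800 J.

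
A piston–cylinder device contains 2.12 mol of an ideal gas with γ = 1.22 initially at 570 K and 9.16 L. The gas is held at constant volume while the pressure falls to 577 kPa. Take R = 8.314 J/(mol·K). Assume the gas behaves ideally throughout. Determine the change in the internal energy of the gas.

-21600 J

P₁ = nRT₁/V₁ = 2.12×8.314×570/9.16 = 1100 kPa.
Isochoric: V stays 9.16 L; P/T = const ⇒ T₂ = 300 K, P₂ = 577 kPa.
For an ideal gas ΔU = nCvΔT with Cv = R/(γ−1) = 37.8 J/(mol·K).
ΔU = 2.12×37.8×(300−570) = -21600 J.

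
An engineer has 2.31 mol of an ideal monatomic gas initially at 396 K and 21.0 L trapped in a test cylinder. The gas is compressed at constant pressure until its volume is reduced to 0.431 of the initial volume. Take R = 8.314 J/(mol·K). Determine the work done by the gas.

-4330 J

P₁ = nRT₁/V₁ = 2.31×8.314×396/21.0 = 362 kPa.
Isobaric: P stays 362 kPa; V/T = const ⇒ T₂ = 171 K, V₂ = 9.05 L.
W = PΔV = 362×(9.05−21.0) kPa·L = -4330 J.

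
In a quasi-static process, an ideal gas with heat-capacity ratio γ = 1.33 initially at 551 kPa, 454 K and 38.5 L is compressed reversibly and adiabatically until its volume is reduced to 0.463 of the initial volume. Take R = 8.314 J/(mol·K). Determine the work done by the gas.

n = P₁V₁/(RT₁) = 551×38.5/(8.314×454) = 5.62 mol.
Adiabatic: TV^(γ−1) = const ⇒ T₂ = 454×(2.16)^0.330 = 585 K; PV^γ = const ⇒ P₂ = 1530 kPa.
ΔU = nCvΔT = 5.62×25.2×(585−454) = 18600 J.
Q = 0 for an adiabatic process, so W = −ΔU = -18600 J.

-18600 J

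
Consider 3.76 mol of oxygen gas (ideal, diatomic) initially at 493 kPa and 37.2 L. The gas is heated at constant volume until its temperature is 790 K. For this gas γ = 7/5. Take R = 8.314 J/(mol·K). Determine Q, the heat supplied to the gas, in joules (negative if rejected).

T₁ = P₁V₁/(nR) = 493×37.2/(3.76×8.314) = 587 K.
Isochoric: V stays 37.2 L; P/T = const ⇒ T₂ = 790 K, P₂ = 664 kPa.
W = 0 (no volume change).
ΔU = nCvΔT = 3.76×20.8×(790−587) = 15900 J.
Q = ΔU = 15900 J.

15900 J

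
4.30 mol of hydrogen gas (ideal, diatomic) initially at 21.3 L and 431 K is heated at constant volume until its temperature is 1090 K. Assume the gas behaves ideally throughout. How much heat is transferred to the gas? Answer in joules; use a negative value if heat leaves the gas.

P₁ = nRT₁/V₁ = 4.30×8.314×431/21.3 = 723 kPa.
Isochoric: V stays 21.3 L; P/T = const ⇒ T₂ = 1090 K, P₂ = 1830 kPa.
W = 0 (no volume change).
ΔU = nCvΔT = 4.30×20.8×(1090−431) = 58900 J.
Q = ΔU = 58900 J.

58900 J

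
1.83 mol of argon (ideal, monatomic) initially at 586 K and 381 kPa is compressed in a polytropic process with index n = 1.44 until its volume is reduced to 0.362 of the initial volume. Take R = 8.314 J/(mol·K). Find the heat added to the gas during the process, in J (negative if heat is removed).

-3880 J

V₁ = nRT₁/P₁ = 1.83×8.314×586/381 = 23.4 L.
Polytropic n=1.44: T₂ = T₁(V₁/V₂)^(n−1) = 586×(2.76)^0.44 = 916 K; P₂ = P₁(V₁/V₂)^n = 1650 kPa.
W = (P₁V₁−P₂V₂)/(n−1) = (381×23.4−1650×8.47)/0.44 = -11400 J.
ΔU = nCvΔT = 1.83×12.5×(916−586) = 7540 J.
Q = ΔU + W = -3880 J.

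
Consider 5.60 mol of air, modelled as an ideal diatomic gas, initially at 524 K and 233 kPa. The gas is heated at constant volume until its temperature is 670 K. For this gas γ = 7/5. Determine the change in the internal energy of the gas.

V₁ = nRT₁/P₁ = 5.60×8.314×524/233 = 105 L.
Isochoric: V stays 105 L; P/T = const ⇒ T₂ = 670 K, P₂ = 298 kPa.
For an ideal gas ΔU = nCvΔT with Cv = (5/2)R = 20.8 J/(mol·K).
ΔU = 5.60×20.8×(670−524) = 17000 J.

17000 J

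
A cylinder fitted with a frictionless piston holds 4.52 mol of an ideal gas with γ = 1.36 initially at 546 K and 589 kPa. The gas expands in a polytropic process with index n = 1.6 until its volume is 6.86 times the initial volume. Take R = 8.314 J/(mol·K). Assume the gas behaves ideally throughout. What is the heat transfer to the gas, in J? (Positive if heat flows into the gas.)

V₁ = nRT₁/P₁ = 4.52×8.314×546/589 = 34.8 L.
Polytropic n=1.6: T₂ = T₁(V₁/V₂)^(n−1) = 546×(0.146)^0.60 = 172 K; P₂ = P₁(V₁/V₂)^n = 27.0 kPa.
W = (P₁V₁−P₂V₂)/(n−1) = (589×34.8−27.0×239)/0.60 = 23400 J.
ΔU = nCvΔT = 4.52×23.1×(172−546) = -39000 J.
Q = ΔU + W = -15600 J.

-15600 J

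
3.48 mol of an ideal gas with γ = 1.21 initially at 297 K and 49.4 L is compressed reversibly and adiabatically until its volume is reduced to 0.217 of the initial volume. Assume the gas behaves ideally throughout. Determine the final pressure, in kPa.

P₁ = nRT₁/V₁ = 3.48×8.314×297/49.4 = 174 kPa.
Adiabatic: TV^(γ−1) = const ⇒ T₂ = 297×(4.61)^0.210 = 409 K; PV^γ = const ⇒ P₂ = 1100 kPa.

1100 kPa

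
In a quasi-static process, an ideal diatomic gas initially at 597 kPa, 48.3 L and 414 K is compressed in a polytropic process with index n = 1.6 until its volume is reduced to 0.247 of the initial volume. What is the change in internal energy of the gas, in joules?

94700 J

n = P₁V₁/(RT₁) = 597×48.3/(8.314×414) = 8.38 mol.
Polytropic n=1.6: T₂ = T₁(V₁/V₂)^(n−1) = 414×(4.05)^0.60 = 958 K; P₂ = P₁(V₁/V₂)^n = 5590 kPa.
For an ideal gas ΔU = nCvΔT with Cv = (5/2)R = 20.8 J/(mol·K).
ΔU = 8.38×20.8×(958−414) = 94700 J.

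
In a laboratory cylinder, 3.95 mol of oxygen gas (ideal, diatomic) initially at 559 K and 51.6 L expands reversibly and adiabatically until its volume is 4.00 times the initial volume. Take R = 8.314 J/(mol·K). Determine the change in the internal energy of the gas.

P₁ = nRT₁/V₁ = 3.95×8.314×559/51.6 = 356 kPa.
Adiabatic: TV^(γ−1) = const ⇒ T₂ = 559×(0.250)^0.400 = 321 K; PV^γ = const ⇒ P₂ = 51.1 kPa.
For an ideal gas ΔU = nCvΔT with Cv = (5/2)R = 20.8 J/(mol·K).
ΔU = 3.95×20.8×(321−559) = -19500 J.

-19500 J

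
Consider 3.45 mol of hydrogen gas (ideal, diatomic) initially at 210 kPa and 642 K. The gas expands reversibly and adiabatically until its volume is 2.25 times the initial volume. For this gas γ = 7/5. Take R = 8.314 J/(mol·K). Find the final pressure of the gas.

V₁ = nRT₁/P₁ = 3.45×8.314×642/210 = 87.7 L.
Adiabatic: TV^(γ−1) = const ⇒ T₂ = 642×(0.444)^0.400 = 464 K; PV^γ = const ⇒ P₂ = 67.5 kPa.

67.5 kPa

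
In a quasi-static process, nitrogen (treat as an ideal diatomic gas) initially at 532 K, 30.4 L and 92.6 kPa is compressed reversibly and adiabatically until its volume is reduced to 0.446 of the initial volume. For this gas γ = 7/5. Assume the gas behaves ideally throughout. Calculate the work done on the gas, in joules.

n = P₁V₁/(RT₁) = 92.6×30.4/(8.314×532) = 0.636 mol.
Adiabatic: TV^(γ−1) = const ⇒ T₂ = 532×(2.24)^0.400 = 735 K; PV^γ = const ⇒ P₂ = 287 kPa.
ΔU = nCvΔT = 0.636×20.8×(735−532) = 2680 J.
Q = 0 for an adiabatic process, so W = −ΔU = -2680 J.
Work done on the gas = −W_by = 2680 J.

2680 J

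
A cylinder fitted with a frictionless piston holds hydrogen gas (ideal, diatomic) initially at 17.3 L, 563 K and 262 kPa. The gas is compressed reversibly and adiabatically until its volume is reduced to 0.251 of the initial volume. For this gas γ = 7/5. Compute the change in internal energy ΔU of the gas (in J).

8370 J

n = P₁V₁/(RT₁) = 262×17.3/(8.314×563) = 0.968 mol.
Adiabatic: TV^(γ−1) = const ⇒ T₂ = 563×(3.98)^0.400 = 979 K; PV^γ = const ⇒ P₂ = 1810 kPa.
For an ideal gas ΔU = nCvΔT with Cv = (5/2)R = 20.8 J/(mol·K).
ΔU = 0.968×20.8×(979−563) = 8370 J.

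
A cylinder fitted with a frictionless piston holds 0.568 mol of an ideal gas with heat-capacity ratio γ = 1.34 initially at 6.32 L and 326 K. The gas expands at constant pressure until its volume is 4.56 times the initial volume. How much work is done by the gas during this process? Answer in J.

5480 J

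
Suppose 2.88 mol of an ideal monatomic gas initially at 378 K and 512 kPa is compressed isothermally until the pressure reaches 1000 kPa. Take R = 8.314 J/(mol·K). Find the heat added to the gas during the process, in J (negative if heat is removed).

-6060 J

V₁ = nRT₁/P₁ = 2.88×8.314×378/512 = 17.7 L.
Isothermal: T stays 378 K; PV = const ⇒ V₂ = 9.05 L, P₂ = 1000 kPa.
ΔU = 0 (ideal gas, T constant).
W = nRT ln(V₂/V₁) = 2.88×8.314×378×ln(0.512) = -6060 J.
Q = ΔU + W = -6060 J.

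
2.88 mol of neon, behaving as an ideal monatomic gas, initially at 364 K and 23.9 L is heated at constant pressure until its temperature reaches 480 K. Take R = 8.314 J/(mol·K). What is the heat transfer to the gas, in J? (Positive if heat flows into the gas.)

6940 J

P₁ = nRT₁/V₁ = 2.88×8.314×364/23.9 = 365 kPa.
Isobaric: P stays 365 kPa; V/T = const ⇒ T₂ = 480 K, V₂ = 31.5 L.
W = PΔV = 365×(31.5−23.9) kPa·L = 2780 J.
ΔU = nCvΔT = 2.88×12.5×(480−364) = 4170 J.
Q = ΔU + W = nCpΔT = 6940 J.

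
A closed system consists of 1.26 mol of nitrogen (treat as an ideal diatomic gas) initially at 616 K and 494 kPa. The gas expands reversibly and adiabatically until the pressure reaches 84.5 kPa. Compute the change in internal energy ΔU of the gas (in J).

-6390 J

V₁ = nRT₁/P₁ = 1.26×8.314×616/494 = 13.1 L.
Adiabatic: T₂/T₁ = (P₂/P₁)^((γ−1)/γ) ⇒ T₂ = 616×(0.171)^0.286 = 372 K; V₂ = 46.1 L.
For an ideal gas ΔU = nCvΔT with Cv = (5/2)R = 20.8 J/(mol·K).
ΔU = 1.26×20.8×(372−616) = -6390 J.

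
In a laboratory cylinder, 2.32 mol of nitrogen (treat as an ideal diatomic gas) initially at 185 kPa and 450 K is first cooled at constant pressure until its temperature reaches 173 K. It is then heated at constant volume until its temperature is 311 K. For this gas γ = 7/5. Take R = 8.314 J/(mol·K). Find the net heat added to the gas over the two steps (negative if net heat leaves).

V₁ = nRT₁/P₁ = 2.32×8.314×450/185 = 46.9 L.
Step 1 — Isobaric: P stays 185 kPa; V/T = const ⇒ T₂ = 173 K, V₂ = 18.0 L.
W = PΔV = 185×(18.0−46.9) kPa·L = -5340 J.
ΔU = nCvΔT = 2.32×20.8×(173−450) = -13400 J.
Q = ΔU + W = nCpΔT = -18700 J.
State after step 1: P = 185 kPa, V = 18.0 L, T = 173 K.
Step 2 — Isochoric: V stays 18.0 L; P/T = const ⇒ T₂ = 311 K, P₂ = 333 kPa.
W = 0 (no volume change).
ΔU = nCvΔT = 2.32×20.8×(311−173) = 6650 J.
Q = ΔU = 6650 J.
Net over both steps: W = -5340 J, Q = -12000 J, ΔU = -6700 J.

-12000 J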